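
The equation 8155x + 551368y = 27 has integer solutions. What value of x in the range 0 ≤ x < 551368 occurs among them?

253609

Reduce mod 551368: 8155x ≡ 27 (mod 551368). With g = gcd(8155, 551368) = 1 dividing 27, divide through: 8155x ≡ 27 (mod 551368).
Since gcd(8155, 551368) = 1, x ≡ 27·(8155)⁻¹ ≡ 253609 (mod 551368). Smallest non-negative: 253609.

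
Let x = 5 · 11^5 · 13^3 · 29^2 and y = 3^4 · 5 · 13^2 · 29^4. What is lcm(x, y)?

101353907687438835

max exponent per prime: 3^4 · 5 · 11^5 · 13^3 · 29^4 = 101353907687438835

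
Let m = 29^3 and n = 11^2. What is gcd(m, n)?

1

min exponent per shared prime: (none) = 1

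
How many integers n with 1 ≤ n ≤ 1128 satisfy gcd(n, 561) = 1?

644

Prime factors of 561: 3, 11, 17. Count integers ≤ 1128 divisible by none of them.
By inclusion–exclusion: 1128 − ⌊1128/3⌋ − ⌊1128/11⌋ − ⌊1128/17⌋ + ⌊1128/33⌋ + ⌊1128/51⌋ + ⌊1128/187⌋ − ⌊1128/561⌋ = 644.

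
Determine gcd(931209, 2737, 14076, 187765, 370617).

17

931209 = 3 · 17 · 19 · 31²; 2737 = 7 · 17 · 23; 14076 = 2² · 3² · 17 · 23; 187765 = 5 · 17 · 47²; 370617 = 3 · 13² · 17 · 43
gcd takes min exponent of each prime: 17 = 17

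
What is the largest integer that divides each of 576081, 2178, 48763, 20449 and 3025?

121

576081 = 3² · 11² · 23²; 2178 = 2 · 3² · 11²; 48763 = 11² · 13 · 31; 20449 = 11² · 13²; 3025 = 5² · 11²
gcd takes min exponent of each prime: 11² = 121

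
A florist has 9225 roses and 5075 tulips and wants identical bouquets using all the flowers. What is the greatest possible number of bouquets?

9225 = 3² · 5² · 41
5075 = 5² · 7 · 29
Common: 5² = 25

25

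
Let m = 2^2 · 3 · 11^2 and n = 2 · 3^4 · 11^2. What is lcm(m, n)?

39204

max exponent per prime: 2^2 · 3^4 · 11^2 = 39204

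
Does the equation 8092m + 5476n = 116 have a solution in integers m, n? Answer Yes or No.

Yes

gcd(8092, 5476): 8092 = 1·5476 + 2616; 5476 = 2·2616 + 244; 2616 = 10·244 + 176; 244 = 1·176 + 68; 176 = 2·68 + 40; 68 = 1·40 + 28; 40 = 1·28 + 12; 28 = 2·12 + 4; 12 = 3·4 + 0 → 4
4 divides 116, so a solution exists.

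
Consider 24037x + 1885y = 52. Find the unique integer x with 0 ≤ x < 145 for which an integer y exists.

gcd(24037, 1885) = 13 (Euclid: 24037 = 12·1885 + 1417; 1885 = 1·1417 + 468; 1417 = 3·468 + 13; 468 = 36·13 + 0), and 13 | 52.
Extended Euclid: 24037·(4) + 1885·(-51) = 13. Scale by 4: x₀ = 16.
General solution x = x₀ + 145t; reducing mod 145 gives x = 16 (and y = -204).

16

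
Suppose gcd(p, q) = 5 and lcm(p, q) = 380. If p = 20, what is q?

p·q = gcd·lcm = 5·380 = 1900, so q = 1900/20 = 95.

95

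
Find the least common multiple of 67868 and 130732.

gcd first: 130732 = 1·67868 + 62864; 67868 = 1·62864 + 5004; 62864 = 12·5004 + 2816; 5004 = 1·2816 + 2188; 2816 = 1·2188 + 628; 2188 = 3·628 + 304; 628 = 2·304 + 20; 304 = 15·20 + 4; 20 = 5·4 + 0 → gcd = 4
lcm = 67868·130732/gcd = 8872519376/4 = 2218129844

2218129844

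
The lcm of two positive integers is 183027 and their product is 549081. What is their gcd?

3

gcd·lcm = product, so gcd = 549081/183027 = 3.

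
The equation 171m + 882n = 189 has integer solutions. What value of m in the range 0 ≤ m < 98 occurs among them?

Euclid: 882 = 5·171 + 27; 171 = 6·27 + 9; 27 = 3·9 + 0 → gcd = 9; 189 = 9·21.
Back-substitution yields 171·(31) + 882·(-6) = 9, so one solution is m = 31·21 = 651, n = -6·21 = -126.
Solutions in m differ by 882/9 = 98; the one in [0, 98) is 651 mod 98 = 63.

63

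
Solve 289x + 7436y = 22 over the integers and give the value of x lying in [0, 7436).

gcd(289, 7436) = 1 (Euclid: 7436 = 25·289 + 211; 289 = 1·211 + 78; 211 = 2·78 + 55; 78 = 1·55 + 23; 55 = 2·23 + 9; 23 = 2·9 + 5; 9 = 1·5 + 4; 5 = 1·4 + 1; 4 = 4·1 + 0), and 1 | 22.
Extended Euclid: 289·(1621) + 7436·(-63) = 1. Scale by 22: x₀ = 35662.
General solution x = x₀ + 7436t; reducing mod 7436 gives x = 5918 (and y = -230).

5918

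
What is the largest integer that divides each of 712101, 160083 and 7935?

3

gcd(712101, 160083): 712101 = 4·160083 + 71769; 160083 = 2·71769 + 16545; 71769 = 4·16545 + 5589; 16545 = 2·5589 + 5367; 5589 = 1·5367 + 222; 5367 = 24·222 + 39; 222 = 5·39 + 27; 39 = 1·27 + 12; 27 = 2·12 + 3; 12 = 4·3 + 0 → 3
gcd(3, 7935): 7935 = 2645·3 + 0 → 3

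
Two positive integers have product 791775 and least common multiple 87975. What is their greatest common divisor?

gcd·lcm = product, so gcd = 791775/87975 = 9.

9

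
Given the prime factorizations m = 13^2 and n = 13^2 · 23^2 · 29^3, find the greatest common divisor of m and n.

169

min exponent per shared prime: 13^2 = 169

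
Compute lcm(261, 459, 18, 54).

261 = 3² · 29; 459 = 3³ · 17; 18 = 2 · 3²; 54 = 2 · 3³
lcm takes max exponent of each prime: 2 · 3³ · 17 · 29 = 26622

26622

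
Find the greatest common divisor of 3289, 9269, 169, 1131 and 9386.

13

gcd(3289, 9269): 9269 = 2·3289 + 2691; 3289 = 1·2691 + 598; 2691 = 4·598 + 299; 598 = 2·299 + 0 → 299
gcd(299, 169): 299 = 1·169 + 130; 169 = 1·130 + 39; 130 = 3·39 + 13; 39 = 3·13 + 0 → 13
gcd(13, 1131): 1131 = 87·13 + 0 → 13
gcd(13, 9386): 9386 = 722·13 + 0 → 13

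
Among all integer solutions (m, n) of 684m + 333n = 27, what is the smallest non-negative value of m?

Euclid: 684 = 2·333 + 18; 333 = 18·18 + 9; 18 = 2·9 + 0 → gcd = 9; 27 = 9·3.
Back-substitution yields 684·(-18) + 333·(37) = 9, so one solution is m = -18·3 = -54, n = 37·3 = 111.
Solutions in m differ by 333/9 = 37; the one in [0, 37) is -54 mod 37 = 20.

20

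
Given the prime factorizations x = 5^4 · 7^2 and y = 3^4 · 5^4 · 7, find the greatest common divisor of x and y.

min exponent per shared prime: 5^4 · 7 = 4375

4375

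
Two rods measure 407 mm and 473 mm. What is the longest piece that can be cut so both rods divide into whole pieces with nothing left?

11

407 = 11 · 37
473 = 11 · 43
Common: 11 = 11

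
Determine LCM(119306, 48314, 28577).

9827115914

lcm(119306, 48314) = 119306·48314/gcd = 5764150084/986 = 5845994
lcm(5845994, 28577) = 5845994·28577/gcd = 167060970538/17 = 9827115914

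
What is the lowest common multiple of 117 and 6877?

61893

gcd first: 6877 = 58·117 + 91; 117 = 1·91 + 26; 91 = 3·26 + 13; 26 = 2·13 + 0 → gcd = 13
lcm = 117·6877/gcd = 804609/13 = 61893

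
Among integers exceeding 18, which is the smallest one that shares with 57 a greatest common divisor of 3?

21

Multiples of 3 above 18: 3·7, 3·8, … . Need the cofactor coprime to 57/3 = 19.
Checking s = 7, 8, … the first with gcd(s, 19) = 1 is s = 7, giving 21.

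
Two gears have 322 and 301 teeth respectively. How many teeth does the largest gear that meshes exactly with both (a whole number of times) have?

Euclid: 322 = 1·301 + 21; 301 = 14·21 + 7; 21 = 3·7 + 0. Last nonzero remainder: 7.

7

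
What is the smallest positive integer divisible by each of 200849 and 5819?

gcd first: 200849 = 34·5819 + 3003; 5819 = 1·3003 + 2816; 3003 = 1·2816 + 187; 2816 = 15·187 + 11; 187 = 17·11 + 0 → gcd = 11
lcm = 200849·5819/gcd = 1168740331/11 = 106249121

106249121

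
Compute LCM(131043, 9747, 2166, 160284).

lcm(131043, 9747) = 131043·9747/gcd = 1277276121/1083 = 1179387
lcm(1179387, 2166) = 1179387·2166/gcd = 2554552242/1083 = 2358774
lcm(2358774, 160284) = 2358774·160284/gcd = 378073731816/2166 = 174549276

174549276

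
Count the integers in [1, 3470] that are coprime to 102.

Prime factors of 102: 2, 3, 17. Count integers ≤ 3470 divisible by none of them.
By inclusion–exclusion: 3470 − ⌊3470/2⌋ − ⌊3470/3⌋ − ⌊3470/17⌋ + ⌊3470/6⌋ + ⌊3470/34⌋ + ⌊3470/51⌋ − ⌊3470/102⌋ = 1089.

1089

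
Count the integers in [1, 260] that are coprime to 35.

178

Prime factors of 35: 5, 7. Count integers ≤ 260 divisible by none of them.
By inclusion–exclusion: 260 − ⌊260/5⌋ − ⌊260/7⌋ + ⌊260/35⌋ = 178.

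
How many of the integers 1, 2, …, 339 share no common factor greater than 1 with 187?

291

187 = 11·17. Inclusion–exclusion on these primes:
339 − ⌊339/11⌋ − ⌊339/17⌋ + ⌊339/187⌋ = 291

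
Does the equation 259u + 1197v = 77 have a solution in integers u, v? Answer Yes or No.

Yes

By Bézout, 259u + 1197v = 77 has integer solutions iff gcd(259, 1197) | 77.
Euclid: 1197 = 4·259 + 161; 259 = 1·161 + 98; 161 = 1·98 + 63; 98 = 1·63 + 35; 63 = 1·35 + 28; 35 = 1·28 + 7; 28 = 4·7 + 0. gcd = 7; 77 mod 7 = 0. Yes.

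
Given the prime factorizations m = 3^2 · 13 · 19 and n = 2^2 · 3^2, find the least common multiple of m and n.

max exponent per prime: 2^2 · 3^2 · 13 · 19 = 8892

8892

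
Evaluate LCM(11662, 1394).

478142

11662 = 2 · 7³ · 17; 1394 = 2 · 17 · 41
max exponents: 2 · 7³ · 17 · 41 = 478142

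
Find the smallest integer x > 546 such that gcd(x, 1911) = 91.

Multiples of 91 above 546: 91·7, 91·8, … . Need the cofactor coprime to 1911/91 = 21.
Checking s = 7, 8, … the first with gcd(s, 21) = 1 is s = 8, giving 728.

728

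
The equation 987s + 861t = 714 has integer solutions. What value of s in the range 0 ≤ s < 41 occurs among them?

Euclid: 987 = 1·861 + 126; 861 = 6·126 + 105; 126 = 1·105 + 21; 105 = 5·21 + 0 → gcd = 21; 714 = 21·34.
Back-substitution yields 987·(7) + 861·(-8) = 21, so one solution is s = 7·34 = 238, t = -8·34 = -272.
Solutions in s differ by 861/21 = 41; the one in [0, 41) is 238 mod 41 = 33.

33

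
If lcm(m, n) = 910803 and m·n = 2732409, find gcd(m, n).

From gcd × lcm = mn: gcd = 2732409 / 910803 = 3.

3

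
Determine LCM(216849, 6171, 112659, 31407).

10315555763744253

lcm(216849, 6171) = 216849·6171/gcd = 1338175179/3 = 446058393
lcm(446058393, 112659) = 446058393·112659/gcd = 50252492496987/51 = 985342990137
lcm(985342990137, 31407) = 985342990137·31407/gcd = 30946667291232759/3 = 10315555763744253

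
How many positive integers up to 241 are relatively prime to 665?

156

665 = 5·7·19. Inclusion–exclusion on these primes:
241 − ⌊241/5⌋ − ⌊241/7⌋ − ⌊241/19⌋ + ⌊241/35⌋ + ⌊241/95⌋ + ⌊241/133⌋ − ⌊241/665⌋ = 156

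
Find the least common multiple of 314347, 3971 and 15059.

314347 = 11 · 17 · 41²; 3971 = 11 · 19²; 15059 = 11 · 37²
lcm takes max exponent of each prime: 11 · 17 · 19² · 37² · 41² = 155353116523

155353116523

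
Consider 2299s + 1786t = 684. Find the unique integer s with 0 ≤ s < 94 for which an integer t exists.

64

Euclid: 2299 = 1·1786 + 513; 1786 = 3·513 + 247; 513 = 2·247 + 19; 247 = 13·19 + 0 → gcd = 19; 684 = 19·36.
Back-substitution yields 2299·(7) + 1786·(-9) = 19, so one solution is s = 7·36 = 252, t = -9·36 = -324.
Solutions in s differ by 1786/19 = 94; the one in [0, 94) is 252 mod 94 = 64.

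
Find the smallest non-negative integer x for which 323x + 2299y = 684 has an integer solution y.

116

Reduce mod 2299: 323x ≡ 684 (mod 2299). With g = gcd(323, 2299) = 19 dividing 684, divide through: 17x ≡ 36 (mod 121).
Since gcd(17, 121) = 1, x ≡ 36·(17)⁻¹ ≡ 116 (mod 121). Smallest non-negative: 116.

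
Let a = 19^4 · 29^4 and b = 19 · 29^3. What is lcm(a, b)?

92173567201

max exponent per prime: 19^4 · 29^4 = 92173567201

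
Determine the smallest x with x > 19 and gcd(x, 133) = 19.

gcd(x, 133) = 19 forces 19 | x; write x = 19s. Then gcd(19s, 19·7) = 19·gcd(s, 7), so need gcd(s, 7) = 1.
19s > 19 gives s ≥ 2. The least s ≥ 2 coprime to 7 is 2, so x = 19·2 = 38.

38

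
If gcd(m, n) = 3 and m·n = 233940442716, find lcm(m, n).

77980147572

Since gcd(m,n)·lcm(m,n) = mn, lcm = 233940442716/3 = 77980147572.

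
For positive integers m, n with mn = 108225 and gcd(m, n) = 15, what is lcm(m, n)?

For any two positive integers, gcd × lcm equals their product. Hence lcm = 108225 / 15 = 7215.

7215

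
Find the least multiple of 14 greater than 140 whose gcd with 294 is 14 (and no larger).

154

Multiples of 14 above 140: 14·11, 14·12, … . Need the cofactor coprime to 294/14 = 21.
Checking s = 11, 12, … the first with gcd(s, 21) = 1 is s = 11, giving 154.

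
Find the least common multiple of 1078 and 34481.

37170518

gcd first: 34481 = 31·1078 + 1063; 1078 = 1·1063 + 15; 1063 = 70·15 + 13; 15 = 1·13 + 2; 13 = 6·2 + 1; 2 = 2·1 + 0 → gcd = 1
lcm = 1078·34481/gcd = 37170518/1 = 37170518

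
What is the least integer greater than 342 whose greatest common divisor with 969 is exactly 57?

399

gcd(m, 969) = 57 forces 57 | m; write m = 57s. Then gcd(57s, 57·17) = 57·gcd(s, 17), so need gcd(s, 17) = 1.
57s > 342 gives s ≥ 7. The least s ≥ 7 coprime to 17 is 7, so m = 57·7 = 399.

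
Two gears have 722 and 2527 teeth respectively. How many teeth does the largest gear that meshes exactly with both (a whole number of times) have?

Euclid: 2527 = 3·722 + 361; 722 = 2·361 + 0. Last nonzero remainder: 361.

361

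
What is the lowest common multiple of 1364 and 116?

gcd first: 1364 = 11·116 + 88; 116 = 1·88 + 28; 88 = 3·28 + 4; 28 = 7·4 + 0 → gcd = 4
lcm = 1364·116/gcd = 158224/4 = 39556

39556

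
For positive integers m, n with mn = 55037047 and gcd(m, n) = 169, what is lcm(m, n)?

325663

Since gcd(m,n)·lcm(m,n) = mn, lcm = 55037047/169 = 325663.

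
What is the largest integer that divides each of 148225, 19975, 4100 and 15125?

gcd(148225, 19975): 148225 = 7·19975 + 8400; 19975 = 2·8400 + 3175; 8400 = 2·3175 + 2050; 3175 = 1·2050 + 1125; 2050 = 1·1125 + 925; 1125 = 1·925 + 200; 925 = 4·200 + 125; 200 = 1·125 + 75; 125 = 1·75 + 50; 75 = 1·50 + 25; 50 = 2·25 + 0 → 25
gcd(25, 4100): 4100 = 164·25 + 0 → 25
gcd(25, 15125): 15125 = 605·25 + 0 → 25

25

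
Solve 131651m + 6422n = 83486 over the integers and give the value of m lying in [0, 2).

0

gcd(131651, 6422) = 3211 (Euclid: 131651 = 20·6422 + 3211; 6422 = 2·3211 + 0), and 3211 | 83486.
Extended Euclid: 131651·(1) + 6422·(-20) = 3211. Scale by 26: m₀ = 26.
General solution m = m₀ + 2t; reducing mod 2 gives m = 0 (and n = 13).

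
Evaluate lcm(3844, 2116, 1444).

734084836

3844 = 2² · 31²; 2116 = 2² · 23²; 1444 = 2² · 19²
lcm takes max exponent of each prime: 2² · 19² · 23² · 31² = 734084836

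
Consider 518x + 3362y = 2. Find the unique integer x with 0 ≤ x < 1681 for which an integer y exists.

gcd(518, 3362) = 2 (Euclid: 3362 = 6·518 + 254; 518 = 2·254 + 10; 254 = 25·10 + 4; 10 = 2·4 + 2; 4 = 2·2 + 0), and 2 | 2.
Extended Euclid: 518·(675) + 3362·(-104) = 2. Scale by 1: x₀ = 675.
General solution x = x₀ + 1681t; reducing mod 1681 gives x = 675 (and y = -104).

675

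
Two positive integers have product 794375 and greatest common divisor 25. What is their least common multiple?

31775

For any two positive integers, gcd × lcm equals their product. Hence lcm = 794375 / 25 = 31775.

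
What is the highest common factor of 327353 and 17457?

327353 = 13³ · 149
17457 = 3 · 11 · 23²
Common: 1 = 1

1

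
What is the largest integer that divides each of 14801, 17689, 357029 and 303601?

gcd(14801, 17689): 17689 = 1·14801 + 2888; 14801 = 5·2888 + 361; 2888 = 8·361 + 0 → 361
gcd(361, 357029): 357029 = 989·361 + 0 → 361
gcd(361, 303601): 303601 = 841·361 + 0 → 361

361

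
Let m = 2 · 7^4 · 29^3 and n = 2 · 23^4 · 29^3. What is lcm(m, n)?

32773852399498

max exponent per prime: 2 · 7^4 · 23^4 · 29^3 = 32773852399498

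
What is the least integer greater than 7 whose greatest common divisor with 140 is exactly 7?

140 = 7·20. Any x with gcd(x, 140) = 7 is a multiple of 7, say 7s, with s coprime to 20.
Need s > 7/7, so s ≥ 2. First s ≥ 2 with gcd(s, 20) = 1 is s = 3. Thus x = 7·3 = 21.

21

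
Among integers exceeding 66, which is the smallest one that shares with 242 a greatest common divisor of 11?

77

Multiples of 11 above 66: 11·7, 11·8, … . Need the cofactor coprime to 242/11 = 22.
Checking s = 7, 8, … the first with gcd(s, 22) = 1 is s = 7, giving 77.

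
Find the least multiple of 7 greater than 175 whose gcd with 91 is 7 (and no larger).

189

Multiples of 7 above 175: 7·26, 7·27, … . Need the cofactor coprime to 91/7 = 13.
Checking s = 26, 27, … the first with gcd(s, 13) = 1 is s = 27, giving 189.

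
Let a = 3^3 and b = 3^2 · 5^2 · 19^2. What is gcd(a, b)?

9

min exponent per shared prime: 3^2 = 9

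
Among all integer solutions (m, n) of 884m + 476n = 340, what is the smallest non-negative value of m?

Euclid: 884 = 1·476 + 408; 476 = 1·408 + 68; 408 = 6·68 + 0 → gcd = 68; 340 = 68·5.
Back-substitution yields 884·(-1) + 476·(2) = 68, so one solution is m = -1·5 = -5, n = 2·5 = 10.
Solutions in m differ by 476/68 = 7; the one in [0, 7) is -5 mod 7 = 2.

2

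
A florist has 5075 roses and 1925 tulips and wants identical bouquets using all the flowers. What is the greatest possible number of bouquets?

175

Euclid: 5075 = 2·1925 + 1225; 1925 = 1·1225 + 700; 1225 = 1·700 + 525; 700 = 1·525 + 175; 525 = 3·175 + 0. Last nonzero remainder: 175.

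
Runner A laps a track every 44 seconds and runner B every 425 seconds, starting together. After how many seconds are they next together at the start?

gcd first: 425 = 9·44 + 29; 44 = 1·29 + 15; 29 = 1·15 + 14; 15 = 1·14 + 1; 14 = 14·1 + 0 → gcd = 1
lcm = 44·425/gcd = 18700/1 = 18700

18700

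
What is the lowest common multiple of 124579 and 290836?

124579 = 7 · 13 · 37²; 290836 = 2² · 7 · 13 · 17 · 47
max exponents: 2² · 7 · 13 · 17 · 37² · 47 = 398154484

398154484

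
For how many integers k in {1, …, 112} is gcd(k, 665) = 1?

73

665 = 5·7·19. Inclusion–exclusion on these primes:
112 − ⌊112/5⌋ − ⌊112/7⌋ − ⌊112/19⌋ + ⌊112/35⌋ + ⌊112/95⌋ + ⌊112/133⌋ − ⌊112/665⌋ = 73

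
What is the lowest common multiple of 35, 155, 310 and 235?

101990

35 = 5 · 7; 155 = 5 · 31; 310 = 2 · 5 · 31; 235 = 5 · 47
lcm takes max exponent of each prime: 2 · 5 · 7 · 31 · 47 = 101990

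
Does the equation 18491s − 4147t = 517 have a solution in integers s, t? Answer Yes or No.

Yes

By Bézout, 18491s − 4147t = 517 has integer solutions iff gcd(18491, 4147) | 517.
Euclid: 18491 = 4·4147 + 1903; 4147 = 2·1903 + 341; 1903 = 5·341 + 198; 341 = 1·198 + 143; 198 = 1·143 + 55; 143 = 2·55 + 33; 55 = 1·33 + 22; 33 = 1·22 + 11; 22 = 2·11 + 0. gcd = 11; 517 mod 11 = 0. Yes.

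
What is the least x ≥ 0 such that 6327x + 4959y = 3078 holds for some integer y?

24

Euclid: 6327 = 1·4959 + 1368; 4959 = 3·1368 + 855; 1368 = 1·855 + 513; 855 = 1·513 + 342; 513 = 1·342 + 171; 342 = 2·171 + 0 → gcd = 171; 3078 = 171·18.
Back-substitution yields 6327·(11) + 4959·(-14) = 171, so one solution is x = 11·18 = 198, y = -14·18 = -252.
Solutions in x differ by 4959/171 = 29; the one in [0, 29) is 198 mod 29 = 24.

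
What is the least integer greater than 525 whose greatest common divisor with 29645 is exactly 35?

560

Multiples of 35 above 525: 35·16, 35·17, … . Need the cofactor coprime to 29645/35 = 847.
Checking s = 16, 17, … the first with gcd(s, 847) = 1 is s = 16, giving 560.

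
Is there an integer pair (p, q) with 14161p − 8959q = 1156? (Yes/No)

gcd(14161, 8959): 14161 = 1·8959 + 5202; 8959 = 1·5202 + 3757; 5202 = 1·3757 + 1445; 3757 = 2·1445 + 867; 1445 = 1·867 + 578; 867 = 1·578 + 289; 578 = 2·289 + 0 → 289
289 divides 1156, so a solution exists.

Yes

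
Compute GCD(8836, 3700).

4

8836 = 2² · 47²
3700 = 2² · 5² · 37
Common: 2² = 4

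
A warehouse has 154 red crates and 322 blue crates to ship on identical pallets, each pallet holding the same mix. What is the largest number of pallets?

14

Euclid: 322 = 2·154 + 14; 154 = 11·14 + 0. Last nonzero remainder: 14.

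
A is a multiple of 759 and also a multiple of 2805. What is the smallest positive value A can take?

759 = 3 · 11 · 23; 2805 = 3 · 5 · 11 · 17
max exponents: 3 · 5 · 11 · 17 · 23 = 64515

64515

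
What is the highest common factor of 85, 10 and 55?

gcd(85, 10): 85 = 8·10 + 5; 10 = 2·5 + 0 → 5
gcd(5, 55): 55 = 11·5 + 0 → 5

5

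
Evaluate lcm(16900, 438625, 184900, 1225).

lcm(16900, 438625) = 16900·438625/gcd = 7412762500/25 = 296510500
lcm(296510500, 184900) = 296510500·184900/gcd = 54824791450000/100 = 548247914500
lcm(548247914500, 1225) = 548247914500·1225/gcd = 671603695262500/25 = 26864147810500

26864147810500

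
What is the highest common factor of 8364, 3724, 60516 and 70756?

gcd(8364, 3724): 8364 = 2·3724 + 916; 3724 = 4·916 + 60; 916 = 15·60 + 16; 60 = 3·16 + 12; 16 = 1·12 + 4; 12 = 3·4 + 0 → 4
gcd(4, 60516): 60516 = 15129·4 + 0 → 4
gcd(4, 70756): 70756 = 17689·4 + 0 → 4

4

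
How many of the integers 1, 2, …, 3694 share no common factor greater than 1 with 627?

627 = 3·11·19. Inclusion–exclusion on these primes:
3694 − ⌊3694/3⌋ − ⌊3694/11⌋ − ⌊3694/19⌋ + ⌊3694/33⌋ + ⌊3694/57⌋ + ⌊3694/209⌋ − ⌊3694/627⌋ = 2121

2121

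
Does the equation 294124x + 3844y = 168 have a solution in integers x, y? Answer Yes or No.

gcd(294124, 3844): 294124 = 76·3844 + 1980; 3844 = 1·1980 + 1864; 1980 = 1·1864 + 116; 1864 = 16·116 + 8; 116 = 14·8 + 4; 8 = 2·4 + 0 → 4
4 divides 168, so a solution exists.

Yes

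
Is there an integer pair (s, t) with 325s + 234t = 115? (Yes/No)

No

gcd(325, 234): 325 = 1·234 + 91; 234 = 2·91 + 52; 91 = 1·52 + 39; 52 = 1·39 + 13; 39 = 3·13 + 0 → 13
13 does not divide 115, so a solution does not exist.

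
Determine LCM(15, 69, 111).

lcm(15, 69) = 15·69/gcd = 1035/3 = 345
lcm(345, 111) = 345·111/gcd = 38295/3 = 12765

12765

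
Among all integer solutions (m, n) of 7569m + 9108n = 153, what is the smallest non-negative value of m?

65

Euclid: 9108 = 1·7569 + 1539; 7569 = 4·1539 + 1413; 1539 = 1·1413 + 126; 1413 = 11·126 + 27; 126 = 4·27 + 18; 27 = 1·18 + 9; 18 = 2·9 + 0 → gcd = 9; 153 = 9·17.
Back-substitution yields 7569·(361) + 9108·(-300) = 9, so one solution is m = 361·17 = 6137, n = -300·17 = -5100.
Solutions in m differ by 9108/9 = 1012; the one in [0, 1012) is 6137 mod 1012 = 65.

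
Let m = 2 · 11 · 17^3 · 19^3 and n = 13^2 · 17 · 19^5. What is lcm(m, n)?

45229746570866

max exponent per prime: 2 · 11 · 13^2 · 17^3 · 19^5 = 45229746570866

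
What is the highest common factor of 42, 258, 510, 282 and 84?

6

gcd(42, 258): 258 = 6·42 + 6; 42 = 7·6 + 0 → 6
gcd(6, 510): 510 = 85·6 + 0 → 6
gcd(6, 282): 282 = 47·6 + 0 → 6
gcd(6, 84): 84 = 14·6 + 0 → 6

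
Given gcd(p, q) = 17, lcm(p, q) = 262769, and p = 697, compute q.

6409

p·q = gcd·lcm = 17·262769 = 4467073, so q = 4467073/697 = 6409.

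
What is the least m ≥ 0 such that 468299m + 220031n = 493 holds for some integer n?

gcd(468299, 220031) = 17 (Euclid: 468299 = 2·220031 + 28237; 220031 = 7·28237 + 22372; 28237 = 1·22372 + 5865; 22372 = 3·5865 + 4777; 5865 = 1·4777 + 1088; 4777 = 4·1088 + 425; 1088 = 2·425 + 238; 425 = 1·238 + 187; 238 = 1·187 + 51; 187 = 3·51 + 34; 51 = 1·34 + 17; 34 = 2·17 + 0), and 17 | 493.
Extended Euclid: 468299·(4652) + 220031·(-9901) = 17. Scale by 29: m₀ = 134908.
General solution m = m₀ + 12943t; reducing mod 12943 gives m = 5478 (and n = -11659).

5478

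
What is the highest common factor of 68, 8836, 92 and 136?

4

68 = 2² · 17; 8836 = 2² · 47²; 92 = 2² · 23; 136 = 2³ · 17
gcd takes min exponent of each prime: 2² = 4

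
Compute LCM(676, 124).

20956

gcd first: 676 = 5·124 + 56; 124 = 2·56 + 12; 56 = 4·12 + 8; 12 = 1·8 + 4; 8 = 2·4 + 0 → gcd = 4
lcm = 676·124/gcd = 83824/4 = 20956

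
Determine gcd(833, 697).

17

Euclid: 833 = 1·697 + 136; 697 = 5·136 + 17; 136 = 8·17 + 0. Last nonzero remainder: 17.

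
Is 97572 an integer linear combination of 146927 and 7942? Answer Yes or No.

No

gcd(146927, 7942): 146927 = 18·7942 + 3971; 7942 = 2·3971 + 0 → 3971
3971 does not divide 97572, so a solution does not exist.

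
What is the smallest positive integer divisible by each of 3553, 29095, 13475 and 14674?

3553 = 11 · 17 · 19; 29095 = 5 · 11 · 23²; 13475 = 5² · 7² · 11; 14674 = 2 · 11 · 23 · 29
lcm takes max exponent of each prime: 2 · 5² · 7² · 11 · 17 · 19 · 23² · 29 = 133541103850

133541103850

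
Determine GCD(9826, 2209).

1

Euclid: 9826 = 4·2209 + 990; 2209 = 2·990 + 229; 990 = 4·229 + 74; 229 = 3·74 + 7; 74 = 10·7 + 4; 7 = 1·4 + 3; 4 = 1·3 + 1; 3 = 3·1 + 0. Last nonzero remainder: 1.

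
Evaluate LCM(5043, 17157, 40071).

5043 = 3 · 41²; 17157 = 3 · 7 · 19 · 43; 40071 = 3 · 19² · 37
lcm takes max exponent of each prime: 3 · 7 · 19² · 37 · 41² · 43 = 20275164651

20275164651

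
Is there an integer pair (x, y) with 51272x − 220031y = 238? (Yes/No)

By Bézout, 51272x − 220031y = 238 has integer solutions iff gcd(51272, 220031) | 238.
Euclid: 220031 = 4·51272 + 14943; 51272 = 3·14943 + 6443; 14943 = 2·6443 + 2057; 6443 = 3·2057 + 272; 2057 = 7·272 + 153; 272 = 1·153 + 119; 153 = 1·119 + 34; 119 = 3·34 + 17; 34 = 2·17 + 0. gcd = 17; 238 mod 17 = 0. Yes.

Yes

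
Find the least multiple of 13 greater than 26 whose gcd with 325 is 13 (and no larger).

39

325 = 13·25. Any x with gcd(x, 325) = 13 is a multiple of 13, say 13s, with s coprime to 25.
Need s > 26/13, so s ≥ 3. First s ≥ 3 with gcd(s, 25) = 1 is s = 3. Thus x = 13·3 = 39.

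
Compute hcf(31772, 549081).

169

Euclid: 549081 = 17·31772 + 8957; 31772 = 3·8957 + 4901; 8957 = 1·4901 + 4056; 4901 = 1·4056 + 845; 4056 = 4·845 + 676; 845 = 1·676 + 169; 676 = 4·169 + 0. Last nonzero remainder: 169.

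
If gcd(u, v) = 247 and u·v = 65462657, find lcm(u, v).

265031

Since gcd(u,v)·lcm(u,v) = uv, lcm = 65462657/247 = 265031.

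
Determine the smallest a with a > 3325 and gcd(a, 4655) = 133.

Multiples of 133 above 3325: 133·26, 133·27, … . Need the cofactor coprime to 4655/133 = 35.
Checking s = 26, 27, … the first with gcd(s, 35) = 1 is s = 26, giving 3458.

3458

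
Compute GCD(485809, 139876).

289

Euclid: 485809 = 3·139876 + 66181; 139876 = 2·66181 + 7514; 66181 = 8·7514 + 6069; 7514 = 1·6069 + 1445; 6069 = 4·1445 + 289; 1445 = 5·289 + 0. Last nonzero remainder: 289.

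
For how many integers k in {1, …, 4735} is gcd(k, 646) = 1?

2111

Prime factors of 646: 2, 17, 19. Count integers ≤ 4735 divisible by none of them.
By inclusion–exclusion: 4735 − ⌊4735/2⌋ − ⌊4735/17⌋ − ⌊4735/19⌋ + ⌊4735/34⌋ + ⌊4735/38⌋ + ⌊4735/323⌋ − ⌊4735/646⌋ = 2111.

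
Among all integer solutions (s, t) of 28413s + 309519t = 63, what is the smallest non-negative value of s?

Reduce mod 309519: 28413s ≡ 63 (mod 309519). With g = gcd(28413, 309519) = 63 dividing 63, divide through: 451s ≡ 1 (mod 4913).
Since gcd(451, 4913) = 1, s ≡ 1·(451)⁻¹ ≡ 512 (mod 4913). Smallest non-negative: 512.

512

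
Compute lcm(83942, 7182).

15865038

83942 = 2 · 19 · 47²; 7182 = 2 · 3³ · 7 · 19
max exponents: 2 · 3³ · 7 · 19 · 47² = 15865038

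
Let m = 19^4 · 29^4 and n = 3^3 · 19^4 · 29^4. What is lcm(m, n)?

2488686314427

max exponent per prime: 3^3 · 19^4 · 29^4 = 2488686314427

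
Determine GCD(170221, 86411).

170221 = 17² · 19 · 31
86411 = 13 · 17² · 23
Common: 17² = 289

289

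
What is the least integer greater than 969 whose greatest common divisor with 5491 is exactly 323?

1292

gcd(x, 5491) = 323 forces 323 | x; write x = 323s. Then gcd(323s, 323·17) = 323·gcd(s, 17), so need gcd(s, 17) = 1.
323s > 969 gives s ≥ 4. The least s ≥ 4 coprime to 17 is 4, so x = 323·4 = 1292.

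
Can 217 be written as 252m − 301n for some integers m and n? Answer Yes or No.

Yes

gcd(252, 301): 301 = 1·252 + 49; 252 = 5·49 + 7; 49 = 7·7 + 0 → 7
7 divides 217, so a solution exists.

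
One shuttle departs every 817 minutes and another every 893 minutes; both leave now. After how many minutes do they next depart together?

817 = 19 · 43; 893 = 19 · 47
max exponents: 19 · 43 · 47 = 38399

38399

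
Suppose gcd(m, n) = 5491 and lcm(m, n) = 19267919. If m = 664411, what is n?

159239

m·n = gcd·lcm = 5491·19267919 = 105800143229, so n = 105800143229/664411 = 159239.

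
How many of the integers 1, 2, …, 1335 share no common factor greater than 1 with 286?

561

286 = 2·11·13. Inclusion–exclusion on these primes:
1335 − ⌊1335/2⌋ − ⌊1335/11⌋ − ⌊1335/13⌋ + ⌊1335/22⌋ + ⌊1335/26⌋ + ⌊1335/143⌋ − ⌊1335/286⌋ = 561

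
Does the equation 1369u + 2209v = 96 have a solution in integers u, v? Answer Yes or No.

gcd(1369, 2209): 2209 = 1·1369 + 840; 1369 = 1·840 + 529; 840 = 1·529 + 311; 529 = 1·311 + 218; 311 = 1·218 + 93; 218 = 2·93 + 32; 93 = 2·32 + 29; 32 = 1·29 + 3; 29 = 9·3 + 2; 3 = 1·2 + 1; 2 = 2·1 + 0 → 1
1 divides 96, so a solution exists.

Yes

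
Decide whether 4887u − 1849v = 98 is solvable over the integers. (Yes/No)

Yes

By Bézout, 4887u − 1849v = 98 has integer solutions iff gcd(4887, 1849) | 98.
Euclid: 4887 = 2·1849 + 1189; 1849 = 1·1189 + 660; 1189 = 1·660 + 529; 660 = 1·529 + 131; 529 = 4·131 + 5; 131 = 26·5 + 1; 5 = 5·1 + 0. gcd = 1; 98 mod 1 = 0. Yes.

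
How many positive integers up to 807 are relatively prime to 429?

Prime factors of 429: 3, 11, 13. Count integers ≤ 807 divisible by none of them.
By inclusion–exclusion: 807 − ⌊807/3⌋ − ⌊807/11⌋ − ⌊807/13⌋ + ⌊807/33⌋ + ⌊807/39⌋ + ⌊807/143⌋ − ⌊807/429⌋ = 451.

451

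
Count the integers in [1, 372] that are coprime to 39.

Prime factors of 39: 3, 13. Count integers ≤ 372 divisible by none of them.
By inclusion–exclusion: 372 − ⌊372/3⌋ − ⌊372/13⌋ + ⌊372/39⌋ = 229.

229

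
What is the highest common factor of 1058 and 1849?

1

Euclid: 1849 = 1·1058 + 791; 1058 = 1·791 + 267; 791 = 2·267 + 257; 267 = 1·257 + 10; 257 = 25·10 + 7; 10 = 1·7 + 3; 7 = 2·3 + 1; 3 = 3·1 + 0. Last nonzero remainder: 1.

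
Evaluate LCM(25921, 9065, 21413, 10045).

3735604915

lcm(25921, 9065) = 25921·9065/gcd = 234973865/49 = 4795385
lcm(4795385, 21413) = 4795385·21413/gcd = 102683579005/1127 = 91112315
lcm(91112315, 10045) = 91112315·10045/gcd = 915223204175/245 = 3735604915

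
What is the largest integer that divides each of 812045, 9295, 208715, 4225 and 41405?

gcd(812045, 9295): 812045 = 87·9295 + 3380; 9295 = 2·3380 + 2535; 3380 = 1·2535 + 845; 2535 = 3·845 + 0 → 845
gcd(845, 208715): 208715 = 247·845 + 0 → 845
gcd(845, 4225): 4225 = 5·845 + 0 → 845
gcd(845, 41405): 41405 = 49·845 + 0 → 845

845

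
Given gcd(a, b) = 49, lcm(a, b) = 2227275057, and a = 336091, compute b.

324723

Using ab = gcd(a,b)·lcm(a,b) = 49·2227275057 = 109136477793, we get b = 109136477793/336091 = 324723.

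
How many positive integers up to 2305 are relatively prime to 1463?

1702

Prime factors of 1463: 7, 11, 19. Count integers ≤ 2305 divisible by none of them.
By inclusion–exclusion: 2305 − ⌊2305/7⌋ − ⌊2305/11⌋ − ⌊2305/19⌋ + ⌊2305/77⌋ + ⌊2305/133⌋ + ⌊2305/209⌋ − ⌊2305/1463⌋ = 1702.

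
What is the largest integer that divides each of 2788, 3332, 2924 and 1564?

2788 = 2² · 17 · 41; 3332 = 2² · 7² · 17; 2924 = 2² · 17 · 43; 1564 = 2² · 17 · 23
gcd takes min exponent of each prime: 2² · 17 = 68

68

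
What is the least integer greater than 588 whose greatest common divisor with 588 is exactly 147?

gcd(x, 588) = 147 forces 147 | x; write x = 147s. Then gcd(147s, 147·4) = 147·gcd(s, 4), so need gcd(s, 4) = 1.
147s > 588 gives s ≥ 5. The least s ≥ 5 coprime to 4 is 5, so x = 147·5 = 735.

735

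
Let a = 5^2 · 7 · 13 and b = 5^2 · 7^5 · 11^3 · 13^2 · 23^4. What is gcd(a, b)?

2275

min exponent per shared prime: 5^2 · 7 · 13 = 2275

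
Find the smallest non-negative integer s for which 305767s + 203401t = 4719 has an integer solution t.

Euclid: 305767 = 1·203401 + 102366; 203401 = 1·102366 + 101035; 102366 = 1·101035 + 1331; 101035 = 75·1331 + 1210; 1331 = 1·1210 + 121; 1210 = 10·121 + 0 → gcd = 121; 4719 = 121·39.
Back-substitution yields 305767·(153) + 203401·(-230) = 121, so one solution is s = 153·39 = 5967, t = -230·39 = -8970.
Solutions in s differ by 203401/121 = 1681; the one in [0, 1681) is 5967 mod 1681 = 924.

924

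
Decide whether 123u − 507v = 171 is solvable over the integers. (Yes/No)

Yes

gcd(123, 507): 507 = 4·123 + 15; 123 = 8·15 + 3; 15 = 5·3 + 0 → 3
3 divides 171, so a solution exists.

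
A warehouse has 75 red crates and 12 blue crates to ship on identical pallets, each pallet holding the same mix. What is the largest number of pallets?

3

75 = 3 · 5²
12 = 2² · 3
Common: 3 = 3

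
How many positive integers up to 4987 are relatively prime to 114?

1576

Prime factors of 114: 2, 3, 19. Count integers ≤ 4987 divisible by none of them.
By inclusion–exclusion: 4987 − ⌊4987/2⌋ − ⌊4987/3⌋ − ⌊4987/19⌋ + ⌊4987/6⌋ + ⌊4987/38⌋ + ⌊4987/57⌋ − ⌊4987/114⌋ = 1576.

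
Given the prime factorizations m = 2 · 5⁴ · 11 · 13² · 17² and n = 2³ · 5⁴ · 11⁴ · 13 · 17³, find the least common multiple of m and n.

60781891885000

max exponent per prime: 2³ · 5⁴ · 11⁴ · 13² · 17³ = 60781891885000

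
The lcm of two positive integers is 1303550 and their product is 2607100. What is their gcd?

gcd·lcm = product, so gcd = 2607100/1303550 = 2.

2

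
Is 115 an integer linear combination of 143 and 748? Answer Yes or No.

gcd(143, 748): 748 = 5·143 + 33; 143 = 4·33 + 11; 33 = 3·11 + 0 → 11
11 does not divide 115, so a solution does not exist.

No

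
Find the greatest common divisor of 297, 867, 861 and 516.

gcd(297, 867): 867 = 2·297 + 273; 297 = 1·273 + 24; 273 = 11·24 + 9; 24 = 2·9 + 6; 9 = 1·6 + 3; 6 = 2·3 + 0 → 3
gcd(3, 861): 861 = 287·3 + 0 → 3
gcd(3, 516): 516 = 172·3 + 0 → 3

3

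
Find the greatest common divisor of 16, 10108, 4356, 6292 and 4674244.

gcd(16, 10108): 10108 = 631·16 + 12; 16 = 1·12 + 4; 12 = 3·4 + 0 → 4
gcd(4, 4356): 4356 = 1089·4 + 0 → 4
gcd(4, 6292): 6292 = 1573·4 + 0 → 4
gcd(4, 4674244): 4674244 = 1168561·4 + 0 → 4

4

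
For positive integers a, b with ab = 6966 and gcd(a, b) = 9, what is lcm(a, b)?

774

Since gcd(a,b)·lcm(a,b) = ab, lcm = 6966/9 = 774.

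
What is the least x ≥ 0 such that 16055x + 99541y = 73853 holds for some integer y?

17

gcd(16055, 99541) = 3211 (Euclid: 99541 = 6·16055 + 3211; 16055 = 5·3211 + 0), and 3211 | 73853.
Extended Euclid: 16055·(-6) + 99541·(1) = 3211. Scale by 23: x₀ = -138.
General solution x = x₀ + 31t; reducing mod 31 gives x = 17 (and y = -2).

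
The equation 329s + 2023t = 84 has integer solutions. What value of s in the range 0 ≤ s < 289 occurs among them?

Euclid: 2023 = 6·329 + 49; 329 = 6·49 + 35; 49 = 1·35 + 14; 35 = 2·14 + 7; 14 = 2·7 + 0 → gcd = 7; 84 = 7·12.
Back-substitution yields 329·(123) + 2023·(-20) = 7, so one solution is s = 123·12 = 1476, t = -20·12 = -240.
Solutions in s differ by 2023/7 = 289; the one in [0, 289) is 1476 mod 289 = 31.

31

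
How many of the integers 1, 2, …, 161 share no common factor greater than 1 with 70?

55

Prime factors of 70: 2, 5, 7. Count integers ≤ 161 divisible by none of them.
By inclusion–exclusion: 161 − ⌊161/2⌋ − ⌊161/5⌋ − ⌊161/7⌋ + ⌊161/10⌋ + ⌊161/14⌋ + ⌊161/35⌋ − ⌊161/70⌋ = 55.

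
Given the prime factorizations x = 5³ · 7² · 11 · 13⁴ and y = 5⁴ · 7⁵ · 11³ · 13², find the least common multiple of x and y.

399320569773125

max exponent per prime: 5⁴ · 7⁵ · 11³ · 13⁴ = 399320569773125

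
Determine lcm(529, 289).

529 = 23²; 289 = 17²
max exponents: 17² · 23² = 152881

152881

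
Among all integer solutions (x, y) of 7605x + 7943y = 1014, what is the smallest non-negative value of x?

44

gcd(7605, 7943) = 169 (Euclid: 7943 = 1·7605 + 338; 7605 = 22·338 + 169; 338 = 2·169 + 0), and 169 | 1014.
Extended Euclid: 7605·(23) + 7943·(-22) = 169. Scale by 6: x₀ = 138.
General solution x = x₀ + 47t; reducing mod 47 gives x = 44 (and y = -42).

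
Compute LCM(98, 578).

28322

gcd first: 578 = 5·98 + 88; 98 = 1·88 + 10; 88 = 8·10 + 8; 10 = 1·8 + 2; 8 = 4·2 + 0 → gcd = 2
lcm = 98·578/gcd = 56644/2 = 28322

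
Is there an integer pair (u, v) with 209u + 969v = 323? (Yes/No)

Yes

gcd(209, 969): 969 = 4·209 + 133; 209 = 1·133 + 76; 133 = 1·76 + 57; 76 = 1·57 + 19; 57 = 3·19 + 0 → 19
19 divides 323, so a solution exists.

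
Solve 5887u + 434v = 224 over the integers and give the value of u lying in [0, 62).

8

Euclid: 5887 = 13·434 + 245; 434 = 1·245 + 189; 245 = 1·189 + 56; 189 = 3·56 + 21; 56 = 2·21 + 14; 21 = 1·14 + 7; 14 = 2·7 + 0 → gcd = 7; 224 = 7·32.
Back-substitution yields 5887·(-23) + 434·(312) = 7, so one solution is u = -23·32 = -736, v = 312·32 = 9984.
Solutions in u differ by 434/7 = 62; the one in [0, 62) is -736 mod 62 = 8.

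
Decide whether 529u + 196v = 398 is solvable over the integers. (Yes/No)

gcd(529, 196): 529 = 2·196 + 137; 196 = 1·137 + 59; 137 = 2·59 + 19; 59 = 3·19 + 2; 19 = 9·2 + 1; 2 = 2·1 + 0 → 1
1 divides 398, so a solution exists.

Yes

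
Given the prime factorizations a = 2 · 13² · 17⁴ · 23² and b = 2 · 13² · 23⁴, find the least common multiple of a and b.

7899938854418

max exponent per prime: 2 · 13² · 17⁴ · 23⁴ = 7899938854418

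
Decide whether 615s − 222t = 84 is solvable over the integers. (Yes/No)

By Bézout, 615s − 222t = 84 has integer solutions iff gcd(615, 222) | 84.
Euclid: 615 = 2·222 + 171; 222 = 1·171 + 51; 171 = 3·51 + 18; 51 = 2·18 + 15; 18 = 1·15 + 3; 15 = 5·3 + 0. gcd = 3; 84 mod 3 = 0. Yes.

Yes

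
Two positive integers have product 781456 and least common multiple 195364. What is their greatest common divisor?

From gcd × lcm = uv: gcd = 781456 / 195364 = 4.

4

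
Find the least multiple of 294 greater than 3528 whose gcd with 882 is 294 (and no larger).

3822

Multiples of 294 above 3528: 294·13, 294·14, … . Need the cofactor coprime to 882/294 = 3.
Checking s = 13, 14, … the first with gcd(s, 3) = 1 is s = 13, giving 3822.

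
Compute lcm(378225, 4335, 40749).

378225 = 3² · 5² · 41²; 4335 = 3 · 5 · 17²; 40749 = 3 · 17² · 47
lcm takes max exponent of each prime: 3² · 5² · 17² · 41² · 47 = 5137430175

5137430175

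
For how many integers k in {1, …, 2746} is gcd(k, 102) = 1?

861

102 = 2·3·17. Inclusion–exclusion on these primes:
2746 − ⌊2746/2⌋ − ⌊2746/3⌋ − ⌊2746/17⌋ + ⌊2746/6⌋ + ⌊2746/34⌋ + ⌊2746/51⌋ − ⌊2746/102⌋ = 861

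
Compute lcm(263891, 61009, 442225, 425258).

263891 = 17 · 19² · 43; 61009 = 13² · 19²; 442225 = 5² · 7² · 19²; 425258 = 2 · 19³ · 31
lcm takes max exponent of each prime: 2 · 5² · 7² · 13² · 17 · 19³ · 31 · 43 = 64356536375950

64356536375950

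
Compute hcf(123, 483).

3

Euclid: 483 = 3·123 + 114; 123 = 1·114 + 9; 114 = 12·9 + 6; 9 = 1·6 + 3; 6 = 2·3 + 0. Last nonzero remainder: 3.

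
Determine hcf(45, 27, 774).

45 = 3² · 5; 27 = 3³; 774 = 2 · 3² · 43
gcd takes min exponent of each prime: 3² = 9

9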